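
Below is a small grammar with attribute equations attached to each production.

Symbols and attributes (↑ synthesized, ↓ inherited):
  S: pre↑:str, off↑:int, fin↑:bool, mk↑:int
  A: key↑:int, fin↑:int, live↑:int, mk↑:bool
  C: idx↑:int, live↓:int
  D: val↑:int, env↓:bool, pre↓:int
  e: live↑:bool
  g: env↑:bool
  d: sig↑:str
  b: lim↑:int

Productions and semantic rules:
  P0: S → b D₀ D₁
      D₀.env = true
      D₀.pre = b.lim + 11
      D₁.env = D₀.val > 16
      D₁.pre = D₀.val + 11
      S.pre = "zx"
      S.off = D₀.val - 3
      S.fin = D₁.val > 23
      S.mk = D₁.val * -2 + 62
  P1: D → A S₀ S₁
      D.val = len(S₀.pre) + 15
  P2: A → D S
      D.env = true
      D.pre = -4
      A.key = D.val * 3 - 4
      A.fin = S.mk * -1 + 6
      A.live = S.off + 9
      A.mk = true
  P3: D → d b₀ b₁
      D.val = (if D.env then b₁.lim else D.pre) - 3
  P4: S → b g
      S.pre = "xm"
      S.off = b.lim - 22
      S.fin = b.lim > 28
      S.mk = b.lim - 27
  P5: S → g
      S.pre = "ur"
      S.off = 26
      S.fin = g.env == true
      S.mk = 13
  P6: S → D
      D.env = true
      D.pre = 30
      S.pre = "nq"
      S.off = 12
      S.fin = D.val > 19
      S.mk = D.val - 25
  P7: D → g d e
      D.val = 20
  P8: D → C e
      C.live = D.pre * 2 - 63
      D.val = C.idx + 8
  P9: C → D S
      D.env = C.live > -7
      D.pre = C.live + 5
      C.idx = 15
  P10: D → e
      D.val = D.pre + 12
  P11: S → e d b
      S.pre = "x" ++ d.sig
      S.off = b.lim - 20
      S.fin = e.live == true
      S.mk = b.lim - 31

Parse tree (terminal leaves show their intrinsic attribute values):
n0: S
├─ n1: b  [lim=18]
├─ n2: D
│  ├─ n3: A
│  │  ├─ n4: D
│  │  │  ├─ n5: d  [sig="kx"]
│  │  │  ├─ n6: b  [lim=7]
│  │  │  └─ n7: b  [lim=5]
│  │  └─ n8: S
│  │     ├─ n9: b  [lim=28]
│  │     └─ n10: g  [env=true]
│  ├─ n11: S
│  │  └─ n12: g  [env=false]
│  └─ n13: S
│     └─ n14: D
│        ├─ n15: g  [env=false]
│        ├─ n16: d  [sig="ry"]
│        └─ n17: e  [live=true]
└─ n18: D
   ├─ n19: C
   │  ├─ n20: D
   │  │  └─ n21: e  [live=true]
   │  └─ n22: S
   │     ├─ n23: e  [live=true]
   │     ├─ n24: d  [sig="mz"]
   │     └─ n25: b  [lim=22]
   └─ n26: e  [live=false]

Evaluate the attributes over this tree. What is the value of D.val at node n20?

10

1. n1.lim = 18  [terminal]
2. n2.env = true  [true]
3. n2.pre = 29  [b.lim + 11]
4. n4.env = true  [true]
5. n4.pre = -4  [-4]
6. n5.sig = "kx"  [terminal]
7. n6.lim = 7  [terminal]
8. n7.lim = 5  [terminal]
9. n4.val = 2  [(if D.env then b₁.lim else D.pre) - 3]
10. n9.lim = 28  [terminal]
11. n10.env = true  [terminal]
12. n8.pre = "xm"  ["xm"]
13. n8.off = 6  [b.lim - 22]
14. n8.fin = false  [b.lim > 28]
15. n8.mk = 1  [b.lim - 27]
16. n3.key = 2  [D.val * 3 - 4]
17. n3.fin = 5  [S.mk * -1 + 6]
18. n3.live = 15  [S.off + 9]
19. n3.mk = true  [true]
20. n12.env = false  [terminal]
21. n11.pre = "ur"  ["ur"]
22. n11.off = 26  [26]
23. n11.fin = false  [g.env == true]
24. n11.mk = 13  [13]
25. n14.env = true  [true]
26. n14.pre = 30  [30]
27. n15.env = false  [terminal]
28. n16.sig = "ry"  [terminal]
29. n17.live = true  [terminal]
30. n14.val = 20  [20]
31. n13.pre = "nq"  ["nq"]
32. n13.off = 12  [12]
33. n13.fin = true  [D.val > 19]
34. n13.mk = -5  [D.val - 25]
35. n2.val = 17  [len(S₀.pre) + 15]
36. n18.env = true  [D₀.val > 16]
37. n18.pre = 28  [D₀.val + 11]
38. n19.live = -7  [D.pre * 2 - 63]
39. n20.env = false  [C.live > -7]
40. n20.pre = -2  [C.live + 5]
41. n21.live = true  [terminal]
42. n20.val = 10  [D.pre + 12]
43. n23.live = true  [terminal]
44. n24.sig = "mz"  [terminal]
45. n25.lim = 22  [terminal]
46. n22.pre = "xmz"  ["x" ++ d.sig]
47. n22.off = 2  [b.lim - 20]
48. n22.fin = true  [e.live == true]
49. n22.mk = -9  [b.lim - 31]
50. n19.idx = 15  [15]
51. n26.live = false  [terminal]
52. n18.val = 23  [C.idx + 8]
53. n0.pre = "zx"  ["zx"]
54. n0.off = 14  [D₀.val - 3]
55. n0.fin = false  [D₁.val > 23]
56. n0.mk = 16  [D₁.val * -2 + 62]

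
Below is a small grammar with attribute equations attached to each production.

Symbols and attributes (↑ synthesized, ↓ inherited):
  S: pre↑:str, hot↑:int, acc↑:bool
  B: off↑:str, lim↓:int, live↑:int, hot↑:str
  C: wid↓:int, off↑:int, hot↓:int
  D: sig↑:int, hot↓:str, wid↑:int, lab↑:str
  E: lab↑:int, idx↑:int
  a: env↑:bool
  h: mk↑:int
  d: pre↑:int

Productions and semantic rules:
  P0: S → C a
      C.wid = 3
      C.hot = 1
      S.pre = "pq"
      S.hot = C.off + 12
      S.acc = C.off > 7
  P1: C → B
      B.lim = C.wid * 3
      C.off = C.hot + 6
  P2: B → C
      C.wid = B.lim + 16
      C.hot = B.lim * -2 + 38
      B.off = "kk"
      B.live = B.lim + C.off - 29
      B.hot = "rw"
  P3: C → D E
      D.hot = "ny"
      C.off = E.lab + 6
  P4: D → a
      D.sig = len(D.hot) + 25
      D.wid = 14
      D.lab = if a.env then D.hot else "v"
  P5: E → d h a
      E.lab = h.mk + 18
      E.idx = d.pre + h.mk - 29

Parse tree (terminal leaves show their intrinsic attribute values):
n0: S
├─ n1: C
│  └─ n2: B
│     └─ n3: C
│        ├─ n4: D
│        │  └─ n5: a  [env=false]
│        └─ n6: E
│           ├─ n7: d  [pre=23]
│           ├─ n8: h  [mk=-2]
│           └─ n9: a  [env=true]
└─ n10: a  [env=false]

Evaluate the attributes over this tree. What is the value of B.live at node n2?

1. n1.wid = 3  [3]
2. n1.hot = 1  [1]
3. n2.lim = 9  [C.wid * 3]
4. n3.wid = 25  [B.lim + 16]
5. n3.hot = 20  [B.lim * -2 + 38]
6. n4.hot = "ny"  ["ny"]
7. n5.env = false  [terminal]
8. n4.sig = 27  [len(D.hot) + 25]
9. n4.wid = 14  [14]
10. n4.lab = "v"  [if a.env then D.hot else "v"]
11. n7.pre = 23  [terminal]
12. n8.mk = -2  [terminal]
13. n9.env = true  [terminal]
14. n6.lab = 16  [h.mk + 18]
15. n6.idx = -8  [d.pre + h.mk - 29]
16. n3.off = 22  [E.lab + 6]
17. n2.off = "kk"  ["kk"]
18. n2.live = 2  [B.lim + C.off - 29]
19. n2.hot = "rw"  ["rw"]
20. n1.off = 7  [C.hot + 6]
21. n10.env = false  [terminal]
22. n0.pre = "pq"  ["pq"]
23. n0.hot = 19  [C.off + 12]
24. n0.acc = false  [C.off > 7]

2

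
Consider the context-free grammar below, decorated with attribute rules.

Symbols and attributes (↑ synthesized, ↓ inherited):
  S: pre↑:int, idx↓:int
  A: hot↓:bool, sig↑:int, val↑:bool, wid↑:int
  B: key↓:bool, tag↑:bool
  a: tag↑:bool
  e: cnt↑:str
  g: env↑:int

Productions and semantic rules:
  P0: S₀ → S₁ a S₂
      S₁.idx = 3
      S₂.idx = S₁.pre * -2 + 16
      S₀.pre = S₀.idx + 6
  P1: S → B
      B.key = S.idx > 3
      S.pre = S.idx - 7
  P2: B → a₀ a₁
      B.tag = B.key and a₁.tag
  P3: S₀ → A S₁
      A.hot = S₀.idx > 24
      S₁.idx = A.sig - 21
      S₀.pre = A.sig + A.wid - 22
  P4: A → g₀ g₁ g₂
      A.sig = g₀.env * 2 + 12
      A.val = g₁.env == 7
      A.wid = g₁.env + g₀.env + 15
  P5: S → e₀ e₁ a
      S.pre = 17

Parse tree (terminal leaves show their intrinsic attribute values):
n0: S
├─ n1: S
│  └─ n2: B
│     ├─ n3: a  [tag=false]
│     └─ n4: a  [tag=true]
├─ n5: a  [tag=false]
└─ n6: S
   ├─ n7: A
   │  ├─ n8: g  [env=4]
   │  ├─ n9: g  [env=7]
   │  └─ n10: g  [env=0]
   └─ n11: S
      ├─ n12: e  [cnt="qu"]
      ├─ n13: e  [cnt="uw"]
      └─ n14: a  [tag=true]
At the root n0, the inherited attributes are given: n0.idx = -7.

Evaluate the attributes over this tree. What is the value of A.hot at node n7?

false

1. n0.idx = -7  [given at root]
2. n1.idx = 3  [3]
3. n2.key = false  [S.idx > 3]
4. n3.tag = false  [terminal]
5. n4.tag = true  [terminal]
6. n2.tag = false  [B.key and a₁.tag]
7. n1.pre = -4  [S.idx - 7]
8. n5.tag = false  [terminal]
9. n6.idx = 24  [S₁.pre * -2 + 16]
10. n7.hot = false  [S₀.idx > 24]
11. n8.env = 4  [terminal]
12. n9.env = 7  [terminal]
13. n10.env = 0  [terminal]
14. n7.sig = 20  [g₀.env * 2 + 12]
15. n7.val = true  [g₁.env == 7]
16. n7.wid = 26  [g₁.env + g₀.env + 15]
17. n11.idx = -1  [A.sig - 21]
18. n12.cnt = "qu"  [terminal]
19. n13.cnt = "uw"  [terminal]
20. n14.tag = true  [terminal]
21. n11.pre = 17  [17]
22. n6.pre = 24  [A.sig + A.wid - 22]
23. n0.pre = -1  [S₀.idx + 6]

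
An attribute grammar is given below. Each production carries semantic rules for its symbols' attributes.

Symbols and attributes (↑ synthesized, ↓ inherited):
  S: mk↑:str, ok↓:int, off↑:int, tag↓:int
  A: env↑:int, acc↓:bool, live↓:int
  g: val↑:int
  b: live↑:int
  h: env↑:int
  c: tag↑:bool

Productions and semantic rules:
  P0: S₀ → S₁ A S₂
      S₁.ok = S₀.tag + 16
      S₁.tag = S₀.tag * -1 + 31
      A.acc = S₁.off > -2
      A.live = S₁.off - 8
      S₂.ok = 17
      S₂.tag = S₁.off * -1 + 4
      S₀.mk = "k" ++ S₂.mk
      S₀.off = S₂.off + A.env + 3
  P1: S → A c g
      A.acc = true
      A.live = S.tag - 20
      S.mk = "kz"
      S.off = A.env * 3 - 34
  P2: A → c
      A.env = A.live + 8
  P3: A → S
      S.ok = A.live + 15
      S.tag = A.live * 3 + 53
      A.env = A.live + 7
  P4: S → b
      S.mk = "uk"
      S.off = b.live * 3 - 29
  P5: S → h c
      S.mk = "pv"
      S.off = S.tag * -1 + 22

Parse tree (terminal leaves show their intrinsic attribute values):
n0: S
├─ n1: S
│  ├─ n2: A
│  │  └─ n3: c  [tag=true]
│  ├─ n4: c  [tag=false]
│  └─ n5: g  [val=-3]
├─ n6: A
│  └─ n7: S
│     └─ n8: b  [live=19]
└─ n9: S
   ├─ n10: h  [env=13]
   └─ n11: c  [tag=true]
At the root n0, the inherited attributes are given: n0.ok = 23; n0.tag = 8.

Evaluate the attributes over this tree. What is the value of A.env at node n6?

1. n0.ok = 23  [given at root]
2. n0.tag = 8  [given at root]
3. n1.ok = 24  [S₀.tag + 16]
4. n1.tag = 23  [S₀.tag * -1 + 31]
5. n2.acc = true  [true]
6. n2.live = 3  [S.tag - 20]
7. n3.tag = true  [terminal]
8. n2.env = 11  [A.live + 8]
9. n4.tag = false  [terminal]
10. n5.val = -3  [terminal]
11. n1.mk = "kz"  ["kz"]
12. n1.off = -1  [A.env * 3 - 34]
13. n6.acc = true  [S₁.off > -2]
14. n6.live = -9  [S₁.off - 8]
15. n7.ok = 6  [A.live + 15]
16. n7.tag = 26  [A.live * 3 + 53]
17. n8.live = 19  [terminal]
18. n7.mk = "uk"  ["uk"]
19. n7.off = 28  [b.live * 3 - 29]
20. n6.env = -2  [A.live + 7]
21. n9.ok = 17  [17]
22. n9.tag = 5  [S₁.off * -1 + 4]
23. n10.env = 13  [terminal]
24. n11.tag = true  [terminal]
25. n9.mk = "pv"  ["pv"]
26. n9.off = 17  [S.tag * -1 + 22]
27. n0.mk = "kpv"  ["k" ++ S₂.mk]
28. n0.off = 18  [S₂.off + A.env + 3]

-2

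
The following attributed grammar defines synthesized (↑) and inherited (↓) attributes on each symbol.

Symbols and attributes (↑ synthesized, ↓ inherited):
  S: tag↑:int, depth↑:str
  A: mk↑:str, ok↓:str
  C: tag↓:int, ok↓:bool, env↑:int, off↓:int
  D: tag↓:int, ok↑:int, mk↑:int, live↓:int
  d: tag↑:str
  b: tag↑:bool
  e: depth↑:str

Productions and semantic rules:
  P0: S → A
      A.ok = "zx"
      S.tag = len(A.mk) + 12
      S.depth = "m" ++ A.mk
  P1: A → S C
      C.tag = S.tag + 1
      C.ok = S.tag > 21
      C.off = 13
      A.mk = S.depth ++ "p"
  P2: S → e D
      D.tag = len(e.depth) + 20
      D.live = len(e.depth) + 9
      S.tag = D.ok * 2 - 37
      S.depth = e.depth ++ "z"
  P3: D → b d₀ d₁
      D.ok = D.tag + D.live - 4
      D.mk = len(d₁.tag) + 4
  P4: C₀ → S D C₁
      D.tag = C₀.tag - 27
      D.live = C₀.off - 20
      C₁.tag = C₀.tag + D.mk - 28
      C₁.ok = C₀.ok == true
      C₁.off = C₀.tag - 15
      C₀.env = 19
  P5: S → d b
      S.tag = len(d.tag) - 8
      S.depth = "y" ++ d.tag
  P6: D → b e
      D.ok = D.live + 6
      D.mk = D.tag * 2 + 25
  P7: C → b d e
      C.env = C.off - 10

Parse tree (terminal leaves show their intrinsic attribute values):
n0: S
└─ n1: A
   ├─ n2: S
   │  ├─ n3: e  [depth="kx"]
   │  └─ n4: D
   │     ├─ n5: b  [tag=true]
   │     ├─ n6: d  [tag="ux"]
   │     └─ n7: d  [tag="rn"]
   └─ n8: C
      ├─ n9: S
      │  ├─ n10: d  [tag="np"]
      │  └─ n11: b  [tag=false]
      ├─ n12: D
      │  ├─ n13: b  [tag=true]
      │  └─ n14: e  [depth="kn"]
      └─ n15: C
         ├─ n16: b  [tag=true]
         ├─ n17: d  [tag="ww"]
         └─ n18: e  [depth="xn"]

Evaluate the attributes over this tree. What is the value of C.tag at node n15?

1. n1.ok = "zx"  ["zx"]
2. n3.depth = "kx"  [terminal]
3. n4.tag = 22  [len(e.depth) + 20]
4. n4.live = 11  [len(e.depth) + 9]
5. n5.tag = true  [terminal]
6. n6.tag = "ux"  [terminal]
7. n7.tag = "rn"  [terminal]
8. n4.ok = 29  [D.tag + D.live - 4]
9. n4.mk = 6  [len(d₁.tag) + 4]
10. n2.tag = 21  [D.ok * 2 - 37]
11. n2.depth = "kxz"  [e.depth ++ "z"]
12. n8.tag = 22  [S.tag + 1]
13. n8.ok = false  [S.tag > 21]
14. n8.off = 13  [13]
15. n10.tag = "np"  [terminal]
16. n11.tag = false  [terminal]
17. n9.tag = -6  [len(d.tag) - 8]
18. n9.depth = "ynp"  ["y" ++ d.tag]
19. n12.tag = -5  [C₀.tag - 27]
20. n12.live = -7  [C₀.off - 20]
21. n13.tag = true  [terminal]
22. n14.depth = "kn"  [terminal]
23. n12.ok = -1  [D.live + 6]
24. n12.mk = 15  [D.tag * 2 + 25]
25. n15.tag = 9  [C₀.tag + D.mk - 28]
26. n15.ok = false  [C₀.ok == true]
27. n15.off = 7  [C₀.tag - 15]
28. n16.tag = true  [terminal]
29. n17.tag = "ww"  [terminal]
30. n18.depth = "xn"  [terminal]
31. n15.env = -3  [C.off - 10]
32. n8.env = 19  [19]
33. n1.mk = "kxzp"  [S.depth ++ "p"]
34. n0.tag = 16  [len(A.mk) + 12]
35. n0.depth = "mkxzp"  ["m" ++ A.mk]

9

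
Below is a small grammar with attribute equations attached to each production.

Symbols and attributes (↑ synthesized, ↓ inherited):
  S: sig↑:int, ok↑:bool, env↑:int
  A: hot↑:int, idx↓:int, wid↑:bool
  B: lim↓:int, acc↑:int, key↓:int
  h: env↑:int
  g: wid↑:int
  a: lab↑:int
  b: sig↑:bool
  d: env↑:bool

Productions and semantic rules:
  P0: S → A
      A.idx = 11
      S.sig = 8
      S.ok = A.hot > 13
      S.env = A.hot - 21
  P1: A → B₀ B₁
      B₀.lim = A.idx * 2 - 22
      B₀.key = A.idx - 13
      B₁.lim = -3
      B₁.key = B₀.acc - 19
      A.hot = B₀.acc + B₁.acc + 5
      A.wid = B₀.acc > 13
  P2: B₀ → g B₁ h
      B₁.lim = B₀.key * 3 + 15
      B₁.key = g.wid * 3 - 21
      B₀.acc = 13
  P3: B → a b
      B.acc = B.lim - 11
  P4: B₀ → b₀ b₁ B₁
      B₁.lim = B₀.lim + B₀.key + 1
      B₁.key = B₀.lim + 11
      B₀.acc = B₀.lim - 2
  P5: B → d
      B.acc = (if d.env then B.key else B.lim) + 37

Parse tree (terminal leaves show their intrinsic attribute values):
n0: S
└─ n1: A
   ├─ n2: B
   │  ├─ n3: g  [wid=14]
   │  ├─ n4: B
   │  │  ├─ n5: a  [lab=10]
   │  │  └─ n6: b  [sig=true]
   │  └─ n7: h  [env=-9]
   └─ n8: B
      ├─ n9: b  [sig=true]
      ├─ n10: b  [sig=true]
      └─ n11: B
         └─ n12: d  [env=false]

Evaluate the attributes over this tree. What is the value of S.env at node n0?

1. n1.idx = 11  [11]
2. n2.lim = 0  [A.idx * 2 - 22]
3. n2.key = -2  [A.idx - 13]
4. n3.wid = 14  [terminal]
5. n4.lim = 9  [B₀.key * 3 + 15]
6. n4.key = 21  [g.wid * 3 - 21]
7. n5.lab = 10  [terminal]
8. n6.sig = true  [terminal]
9. n4.acc = -2  [B.lim - 11]
10. n7.env = -9  [terminal]
11. n2.acc = 13  [13]
12. n8.lim = -3  [-3]
13. n8.key = -6  [B₀.acc - 19]
14. n9.sig = true  [terminal]
15. n10.sig = true  [terminal]
16. n11.lim = -8  [B₀.lim + B₀.key + 1]
17. n11.key = 8  [B₀.lim + 11]
18. n12.env = false  [terminal]
19. n11.acc = 29  [(if d.env then B.key else B.lim) + 37]
20. n8.acc = -5  [B₀.lim - 2]
21. n1.hot = 13  [B₀.acc + B₁.acc + 5]
22. n1.wid = false  [B₀.acc > 13]
23. n0.sig = 8  [8]
24. n0.ok = false  [A.hot > 13]
25. n0.env = -8  [A.hot - 21]

-8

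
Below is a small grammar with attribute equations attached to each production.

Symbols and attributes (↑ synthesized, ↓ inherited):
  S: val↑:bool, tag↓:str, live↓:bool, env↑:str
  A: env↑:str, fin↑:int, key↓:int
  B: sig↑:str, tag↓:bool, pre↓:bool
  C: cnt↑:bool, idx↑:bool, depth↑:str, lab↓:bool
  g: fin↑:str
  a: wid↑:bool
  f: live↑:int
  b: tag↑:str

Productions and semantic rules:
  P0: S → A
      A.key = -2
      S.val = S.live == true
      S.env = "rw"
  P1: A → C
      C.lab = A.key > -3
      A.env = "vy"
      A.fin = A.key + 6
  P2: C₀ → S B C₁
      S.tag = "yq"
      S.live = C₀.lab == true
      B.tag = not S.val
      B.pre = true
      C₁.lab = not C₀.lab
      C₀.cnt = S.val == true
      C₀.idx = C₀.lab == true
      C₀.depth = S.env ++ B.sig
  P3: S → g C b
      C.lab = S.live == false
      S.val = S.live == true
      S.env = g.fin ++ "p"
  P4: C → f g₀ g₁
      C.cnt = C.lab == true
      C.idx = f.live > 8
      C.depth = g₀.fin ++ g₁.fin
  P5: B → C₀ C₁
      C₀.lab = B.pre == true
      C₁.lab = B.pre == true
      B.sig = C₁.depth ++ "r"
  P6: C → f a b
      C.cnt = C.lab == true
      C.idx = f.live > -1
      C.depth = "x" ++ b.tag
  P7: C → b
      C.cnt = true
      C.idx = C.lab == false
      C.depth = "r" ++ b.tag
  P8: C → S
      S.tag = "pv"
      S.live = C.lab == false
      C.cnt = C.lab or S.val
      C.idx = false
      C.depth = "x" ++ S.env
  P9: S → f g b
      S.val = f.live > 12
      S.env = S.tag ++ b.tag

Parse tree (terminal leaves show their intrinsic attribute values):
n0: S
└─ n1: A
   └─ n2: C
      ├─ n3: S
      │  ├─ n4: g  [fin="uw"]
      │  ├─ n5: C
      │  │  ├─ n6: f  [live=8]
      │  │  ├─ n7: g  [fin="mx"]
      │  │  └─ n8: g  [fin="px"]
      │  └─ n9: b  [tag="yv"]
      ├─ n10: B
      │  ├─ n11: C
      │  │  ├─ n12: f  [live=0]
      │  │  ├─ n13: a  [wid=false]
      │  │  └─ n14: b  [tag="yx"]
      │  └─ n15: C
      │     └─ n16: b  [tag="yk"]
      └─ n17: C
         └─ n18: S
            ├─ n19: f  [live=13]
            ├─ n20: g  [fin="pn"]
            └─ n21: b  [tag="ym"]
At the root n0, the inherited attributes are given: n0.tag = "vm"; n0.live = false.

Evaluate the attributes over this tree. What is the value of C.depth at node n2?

"uwprykr"

1. n0.tag = "vm"  [given at root]
2. n0.live = false  [given at root]
3. n1.key = -2  [-2]
4. n2.lab = true  [A.key > -3]
5. n3.tag = "yq"  ["yq"]
6. n3.live = true  [C₀.lab == true]
7. n4.fin = "uw"  [terminal]
8. n5.lab = false  [S.live == false]
9. n6.live = 8  [terminal]
10. n7.fin = "mx"  [terminal]
11. n8.fin = "px"  [terminal]
12. n5.cnt = false  [C.lab == true]
13. n5.idx = false  [f.live > 8]
14. n5.depth = "mxpx"  [g₀.fin ++ g₁.fin]
15. n9.tag = "yv"  [terminal]
16. n3.val = true  [S.live == true]
17. n3.env = "uwp"  [g.fin ++ "p"]
18. n10.tag = false  [not S.val]
19. n10.pre = true  [true]
20. n11.lab = true  [B.pre == true]
21. n12.live = 0  [terminal]
22. n13.wid = false  [terminal]
23. n14.tag = "yx"  [terminal]
24. n11.cnt = true  [C.lab == true]
25. n11.idx = true  [f.live > -1]
26. n11.depth = "xyx"  ["x" ++ b.tag]
27. n15.lab = true  [B.pre == true]
28. n16.tag = "yk"  [terminal]
29. n15.cnt = true  [true]
30. n15.idx = false  [C.lab == false]
31. n15.depth = "ryk"  ["r" ++ b.tag]
32. n10.sig = "rykr"  [C₁.depth ++ "r"]
33. n17.lab = false  [not C₀.lab]
34. n18.tag = "pv"  ["pv"]
35. n18.live = true  [C.lab == false]
36. n19.live = 13  [terminal]
37. n20.fin = "pn"  [terminal]
38. n21.tag = "ym"  [terminal]
39. n18.val = true  [f.live > 12]
40. n18.env = "pvym"  [S.tag ++ b.tag]
41. n17.cnt = true  [C.lab or S.val]
42. n17.idx = false  [false]
43. n17.depth = "xpvym"  ["x" ++ S.env]
44. n2.cnt = true  [S.val == true]
45. n2.idx = true  [C₀.lab == true]
46. n2.depth = "uwprykr"  [S.env ++ B.sig]
47. n1.env = "vy"  ["vy"]
48. n1.fin = 4  [A.key + 6]
49. n0.val = false  [S.live == true]
50. n0.env = "rw"  ["rw"]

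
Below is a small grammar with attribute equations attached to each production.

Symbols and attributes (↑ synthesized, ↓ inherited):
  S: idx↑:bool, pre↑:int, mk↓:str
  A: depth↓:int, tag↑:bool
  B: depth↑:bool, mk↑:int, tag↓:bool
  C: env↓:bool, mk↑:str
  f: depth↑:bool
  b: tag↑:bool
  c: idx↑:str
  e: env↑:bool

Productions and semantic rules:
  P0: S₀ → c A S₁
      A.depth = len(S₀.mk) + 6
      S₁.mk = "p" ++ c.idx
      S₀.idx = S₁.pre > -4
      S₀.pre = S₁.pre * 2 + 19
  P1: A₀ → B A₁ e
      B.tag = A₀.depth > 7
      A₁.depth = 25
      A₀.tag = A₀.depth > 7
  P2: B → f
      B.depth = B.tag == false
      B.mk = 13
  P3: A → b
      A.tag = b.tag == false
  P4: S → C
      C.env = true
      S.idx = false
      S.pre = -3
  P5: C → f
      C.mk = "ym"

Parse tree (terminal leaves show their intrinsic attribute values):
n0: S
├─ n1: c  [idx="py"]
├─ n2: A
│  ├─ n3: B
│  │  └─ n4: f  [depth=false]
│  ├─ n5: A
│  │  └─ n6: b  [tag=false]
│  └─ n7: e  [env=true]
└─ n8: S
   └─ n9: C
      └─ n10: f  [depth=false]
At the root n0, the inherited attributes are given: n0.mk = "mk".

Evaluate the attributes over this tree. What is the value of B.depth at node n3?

false

1. n0.mk = "mk"  [given at root]
2. n1.idx = "py"  [terminal]
3. n2.depth = 8  [len(S₀.mk) + 6]
4. n3.tag = true  [A₀.depth > 7]
5. n4.depth = false  [terminal]
6. n3.depth = false  [B.tag == false]
7. n3.mk = 13  [13]
8. n5.depth = 25  [25]
9. n6.tag = false  [terminal]
10. n5.tag = true  [b.tag == false]
11. n7.env = true  [terminal]
12. n2.tag = true  [A₀.depth > 7]
13. n8.mk = "ppy"  ["p" ++ c.idx]
14. n9.env = true  [true]
15. n10.depth = false  [terminal]
16. n9.mk = "ym"  ["ym"]
17. n8.idx = false  [false]
18. n8.pre = -3  [-3]
19. n0.idx = true  [S₁.pre > -4]
20. n0.pre = 13  [S₁.pre * 2 + 19]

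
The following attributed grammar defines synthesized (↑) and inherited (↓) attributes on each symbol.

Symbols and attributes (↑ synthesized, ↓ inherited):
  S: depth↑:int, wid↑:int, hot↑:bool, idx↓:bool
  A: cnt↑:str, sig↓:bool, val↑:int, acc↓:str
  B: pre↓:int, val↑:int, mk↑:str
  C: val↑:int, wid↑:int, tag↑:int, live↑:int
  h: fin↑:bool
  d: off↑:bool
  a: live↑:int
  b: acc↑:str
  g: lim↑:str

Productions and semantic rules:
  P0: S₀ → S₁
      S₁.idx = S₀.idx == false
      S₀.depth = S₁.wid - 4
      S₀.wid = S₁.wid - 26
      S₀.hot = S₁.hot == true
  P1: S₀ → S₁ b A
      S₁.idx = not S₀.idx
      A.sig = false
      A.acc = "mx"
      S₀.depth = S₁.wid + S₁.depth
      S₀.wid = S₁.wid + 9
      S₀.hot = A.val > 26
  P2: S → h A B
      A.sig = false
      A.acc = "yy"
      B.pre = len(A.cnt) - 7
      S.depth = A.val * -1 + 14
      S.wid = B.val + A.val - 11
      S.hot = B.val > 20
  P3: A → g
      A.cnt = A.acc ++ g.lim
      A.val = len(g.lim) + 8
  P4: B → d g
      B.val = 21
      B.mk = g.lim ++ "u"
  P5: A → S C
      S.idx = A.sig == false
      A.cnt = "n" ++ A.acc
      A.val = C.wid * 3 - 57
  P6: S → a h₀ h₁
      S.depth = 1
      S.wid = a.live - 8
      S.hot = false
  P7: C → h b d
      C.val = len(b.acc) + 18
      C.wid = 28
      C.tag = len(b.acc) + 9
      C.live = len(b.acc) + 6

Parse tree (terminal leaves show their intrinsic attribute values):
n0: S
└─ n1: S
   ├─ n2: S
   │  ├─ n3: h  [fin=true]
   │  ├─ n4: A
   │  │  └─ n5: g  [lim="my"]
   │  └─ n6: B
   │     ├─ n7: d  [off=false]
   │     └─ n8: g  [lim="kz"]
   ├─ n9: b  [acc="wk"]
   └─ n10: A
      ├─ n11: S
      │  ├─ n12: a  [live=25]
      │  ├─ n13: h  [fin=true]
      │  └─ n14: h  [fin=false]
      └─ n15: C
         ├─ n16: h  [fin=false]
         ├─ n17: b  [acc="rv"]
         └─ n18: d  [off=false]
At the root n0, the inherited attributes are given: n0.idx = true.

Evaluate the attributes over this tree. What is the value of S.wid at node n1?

1. n0.idx = true  [given at root]
2. n1.idx = false  [S₀.idx == false]
3. n2.idx = true  [not S₀.idx]
4. n3.fin = true  [terminal]
5. n4.sig = false  [false]
6. n4.acc = "yy"  ["yy"]
7. n5.lim = "my"  [terminal]
8. n4.cnt = "yymy"  [A.acc ++ g.lim]
9. n4.val = 10  [len(g.lim) + 8]
10. n6.pre = -3  [len(A.cnt) - 7]
11. n7.off = false  [terminal]
12. n8.lim = "kz"  [terminal]
13. n6.val = 21  [21]
14. n6.mk = "kzu"  [g.lim ++ "u"]
15. n2.depth = 4  [A.val * -1 + 14]
16. n2.wid = 20  [B.val + A.val - 11]
17. n2.hot = true  [B.val > 20]
18. n9.acc = "wk"  [terminal]
19. n10.sig = false  [false]
20. n10.acc = "mx"  ["mx"]
21. n11.idx = true  [A.sig == false]
22. n12.live = 25  [terminal]
23. n13.fin = true  [terminal]
24. n14.fin = false  [terminal]
25. n11.depth = 1  [1]
26. n11.wid = 17  [a.live - 8]
27. n11.hot = false  [false]
28. n16.fin = false  [terminal]
29. n17.acc = "rv"  [terminal]
30. n18.off = false  [terminal]
31. n15.val = 20  [len(b.acc) + 18]
32. n15.wid = 28  [28]
33. n15.tag = 11  [len(b.acc) + 9]
34. n15.live = 8  [len(b.acc) + 6]
35. n10.cnt = "nmx"  ["n" ++ A.acc]
36. n10.val = 27  [C.wid * 3 - 57]
37. n1.depth = 24  [S₁.wid + S₁.depth]
38. n1.wid = 29  [S₁.wid + 9]
39. n1.hot = true  [A.val > 26]
40. n0.depth = 25  [S₁.wid - 4]
41. n0.wid = 3  [S₁.wid - 26]
42. n0.hot = true  [S₁.hot == true]

29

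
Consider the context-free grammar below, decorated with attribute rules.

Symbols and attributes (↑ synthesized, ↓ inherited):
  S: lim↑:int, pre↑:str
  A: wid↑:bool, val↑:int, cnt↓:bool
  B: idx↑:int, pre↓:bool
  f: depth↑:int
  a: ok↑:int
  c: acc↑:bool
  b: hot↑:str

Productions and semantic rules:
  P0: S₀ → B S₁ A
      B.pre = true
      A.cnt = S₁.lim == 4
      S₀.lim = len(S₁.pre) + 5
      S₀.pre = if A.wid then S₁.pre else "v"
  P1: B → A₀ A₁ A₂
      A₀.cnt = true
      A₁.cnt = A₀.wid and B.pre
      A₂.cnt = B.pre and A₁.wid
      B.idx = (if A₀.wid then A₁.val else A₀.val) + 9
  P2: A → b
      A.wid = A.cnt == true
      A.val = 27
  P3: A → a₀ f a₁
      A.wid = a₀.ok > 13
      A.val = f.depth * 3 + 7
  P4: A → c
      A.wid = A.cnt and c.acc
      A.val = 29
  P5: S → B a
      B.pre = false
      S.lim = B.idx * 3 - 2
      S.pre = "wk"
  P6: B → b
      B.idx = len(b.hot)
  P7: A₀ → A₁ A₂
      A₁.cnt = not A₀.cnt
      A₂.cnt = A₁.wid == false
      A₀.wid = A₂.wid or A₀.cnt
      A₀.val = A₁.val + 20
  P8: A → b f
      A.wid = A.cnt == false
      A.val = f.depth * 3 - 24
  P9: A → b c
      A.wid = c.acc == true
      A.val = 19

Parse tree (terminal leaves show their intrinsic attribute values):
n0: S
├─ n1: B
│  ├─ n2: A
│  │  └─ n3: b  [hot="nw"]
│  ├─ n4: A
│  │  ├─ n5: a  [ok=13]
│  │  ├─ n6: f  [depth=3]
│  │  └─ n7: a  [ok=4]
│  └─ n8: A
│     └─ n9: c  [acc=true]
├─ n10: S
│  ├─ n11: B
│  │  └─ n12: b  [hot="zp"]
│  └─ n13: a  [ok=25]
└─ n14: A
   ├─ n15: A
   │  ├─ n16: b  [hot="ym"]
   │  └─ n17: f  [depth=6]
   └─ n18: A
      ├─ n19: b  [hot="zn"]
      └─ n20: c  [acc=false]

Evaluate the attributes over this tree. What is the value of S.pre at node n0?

"wk"

1. n1.pre = true  [true]
2. n2.cnt = true  [true]
3. n3.hot = "nw"  [terminal]
4. n2.wid = true  [A.cnt == true]
5. n2.val = 27  [27]
6. n4.cnt = true  [A₀.wid and B.pre]
7. n5.ok = 13  [terminal]
8. n6.depth = 3  [terminal]
9. n7.ok = 4  [terminal]
10. n4.wid = false  [a₀.ok > 13]
11. n4.val = 16  [f.depth * 3 + 7]
12. n8.cnt = false  [B.pre and A₁.wid]
13. n9.acc = true  [terminal]
14. n8.wid = false  [A.cnt and c.acc]
15. n8.val = 29  [29]
16. n1.idx = 25  [(if A₀.wid then A₁.val else A₀.val) + 9]
17. n11.pre = false  [false]
18. n12.hot = "zp"  [terminal]
19. n11.idx = 2  [len(b.hot)]
20. n13.ok = 25  [terminal]
21. n10.lim = 4  [B.idx * 3 - 2]
22. n10.pre = "wk"  ["wk"]
23. n14.cnt = true  [S₁.lim == 4]
24. n15.cnt = false  [not A₀.cnt]
25. n16.hot = "ym"  [terminal]
26. n17.depth = 6  [terminal]
27. n15.wid = true  [A.cnt == false]
28. n15.val = -6  [f.depth * 3 - 24]
29. n18.cnt = false  [A₁.wid == false]
30. n19.hot = "zn"  [terminal]
31. n20.acc = false  [terminal]
32. n18.wid = false  [c.acc == true]
33. n18.val = 19  [19]
34. n14.wid = true  [A₂.wid or A₀.cnt]
35. n14.val = 14  [A₁.val + 20]
36. n0.lim = 7  [len(S₁.pre) + 5]
37. n0.pre = "wk"  [if A.wid then S₁.pre else "v"]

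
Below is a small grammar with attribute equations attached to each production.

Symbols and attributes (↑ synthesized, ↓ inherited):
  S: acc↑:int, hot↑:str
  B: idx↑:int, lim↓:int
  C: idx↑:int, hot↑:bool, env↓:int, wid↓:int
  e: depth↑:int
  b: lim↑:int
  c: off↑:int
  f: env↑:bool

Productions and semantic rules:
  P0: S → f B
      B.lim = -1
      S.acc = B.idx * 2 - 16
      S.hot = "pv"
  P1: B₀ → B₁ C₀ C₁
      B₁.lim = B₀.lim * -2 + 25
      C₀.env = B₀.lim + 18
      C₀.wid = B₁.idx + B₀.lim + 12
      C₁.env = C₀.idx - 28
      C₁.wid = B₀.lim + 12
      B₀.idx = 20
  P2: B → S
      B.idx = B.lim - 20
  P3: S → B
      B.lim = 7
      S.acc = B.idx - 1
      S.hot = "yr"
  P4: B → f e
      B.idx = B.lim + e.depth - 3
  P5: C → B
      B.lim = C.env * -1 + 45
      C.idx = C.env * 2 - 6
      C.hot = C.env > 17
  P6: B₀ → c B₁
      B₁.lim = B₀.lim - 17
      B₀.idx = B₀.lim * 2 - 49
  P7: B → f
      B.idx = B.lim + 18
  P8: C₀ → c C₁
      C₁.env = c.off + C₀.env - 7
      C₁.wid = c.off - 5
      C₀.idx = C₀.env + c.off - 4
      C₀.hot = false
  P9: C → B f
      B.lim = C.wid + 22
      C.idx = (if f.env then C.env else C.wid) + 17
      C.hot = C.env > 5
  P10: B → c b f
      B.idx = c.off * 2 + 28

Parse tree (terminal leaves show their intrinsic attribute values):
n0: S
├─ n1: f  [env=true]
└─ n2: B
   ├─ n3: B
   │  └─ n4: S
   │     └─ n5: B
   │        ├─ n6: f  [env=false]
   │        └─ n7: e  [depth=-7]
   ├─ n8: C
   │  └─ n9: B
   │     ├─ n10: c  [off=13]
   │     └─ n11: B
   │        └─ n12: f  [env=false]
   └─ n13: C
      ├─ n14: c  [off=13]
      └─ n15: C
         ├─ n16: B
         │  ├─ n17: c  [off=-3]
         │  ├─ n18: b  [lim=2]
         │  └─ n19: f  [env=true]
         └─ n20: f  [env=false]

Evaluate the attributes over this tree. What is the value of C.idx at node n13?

9

1. n1.env = true  [terminal]
2. n2.lim = -1  [-1]
3. n3.lim = 27  [B₀.lim * -2 + 25]
4. n5.lim = 7  [7]
5. n6.env = false  [terminal]
6. n7.depth = -7  [terminal]
7. n5.idx = -3  [B.lim + e.depth - 3]
8. n4.acc = -4  [B.idx - 1]
9. n4.hot = "yr"  ["yr"]
10. n3.idx = 7  [B.lim - 20]
11. n8.env = 17  [B₀.lim + 18]
12. n8.wid = 18  [B₁.idx + B₀.lim + 12]
13. n9.lim = 28  [C.env * -1 + 45]
14. n10.off = 13  [terminal]
15. n11.lim = 11  [B₀.lim - 17]
16. n12.env = false  [terminal]
17. n11.idx = 29  [B.lim + 18]
18. n9.idx = 7  [B₀.lim * 2 - 49]
19. n8.idx = 28  [C.env * 2 - 6]
20. n8.hot = false  [C.env > 17]
21. n13.env = 0  [C₀.idx - 28]
22. n13.wid = 11  [B₀.lim + 12]
23. n14.off = 13  [terminal]
24. n15.env = 6  [c.off + C₀.env - 7]
25. n15.wid = 8  [c.off - 5]
26. n16.lim = 30  [C.wid + 22]
27. n17.off = -3  [terminal]
28. n18.lim = 2  [terminal]
29. n19.env = true  [terminal]
30. n16.idx = 22  [c.off * 2 + 28]
31. n20.env = false  [terminal]
32. n15.idx = 25  [(if f.env then C.env else C.wid) + 17]
33. n15.hot = true  [C.env > 5]
34. n13.idx = 9  [C₀.env + c.off - 4]
35. n13.hot = false  [false]
36. n2.idx = 20  [20]
37. n0.acc = 24  [B.idx * 2 - 16]
38. n0.hot = "pv"  ["pv"]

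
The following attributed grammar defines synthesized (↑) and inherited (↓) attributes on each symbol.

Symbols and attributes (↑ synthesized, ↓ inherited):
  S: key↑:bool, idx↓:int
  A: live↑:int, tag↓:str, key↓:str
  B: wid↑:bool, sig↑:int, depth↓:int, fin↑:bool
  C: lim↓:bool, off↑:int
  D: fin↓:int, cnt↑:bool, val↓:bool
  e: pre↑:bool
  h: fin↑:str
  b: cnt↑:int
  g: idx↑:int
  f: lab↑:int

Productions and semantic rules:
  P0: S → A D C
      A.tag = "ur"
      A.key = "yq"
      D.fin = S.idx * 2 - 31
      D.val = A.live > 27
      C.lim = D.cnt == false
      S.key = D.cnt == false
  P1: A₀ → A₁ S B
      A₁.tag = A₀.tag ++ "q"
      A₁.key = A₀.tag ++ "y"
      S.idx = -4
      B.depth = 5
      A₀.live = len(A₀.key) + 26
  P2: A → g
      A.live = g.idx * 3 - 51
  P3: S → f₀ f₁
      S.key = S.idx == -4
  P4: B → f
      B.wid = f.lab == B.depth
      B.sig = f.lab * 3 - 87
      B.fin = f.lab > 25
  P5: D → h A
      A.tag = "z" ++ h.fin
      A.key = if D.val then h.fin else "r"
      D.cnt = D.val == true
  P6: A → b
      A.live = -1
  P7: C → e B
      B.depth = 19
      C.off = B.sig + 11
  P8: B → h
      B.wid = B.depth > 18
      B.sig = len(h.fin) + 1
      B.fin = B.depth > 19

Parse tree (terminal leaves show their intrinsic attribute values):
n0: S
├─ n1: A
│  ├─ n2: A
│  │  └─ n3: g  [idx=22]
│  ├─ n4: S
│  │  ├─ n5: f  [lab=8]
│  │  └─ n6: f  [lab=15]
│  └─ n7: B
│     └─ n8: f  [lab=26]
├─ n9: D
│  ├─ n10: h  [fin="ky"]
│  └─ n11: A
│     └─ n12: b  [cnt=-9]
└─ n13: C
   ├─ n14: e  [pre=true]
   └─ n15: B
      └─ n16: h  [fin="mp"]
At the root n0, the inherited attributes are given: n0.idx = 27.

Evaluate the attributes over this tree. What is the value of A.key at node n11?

1. n0.idx = 27  [given at root]
2. n1.tag = "ur"  ["ur"]
3. n1.key = "yq"  ["yq"]
4. n2.tag = "urq"  [A₀.tag ++ "q"]
5. n2.key = "ury"  [A₀.tag ++ "y"]
6. n3.idx = 22  [terminal]
7. n2.live = 15  [g.idx * 3 - 51]
8. n4.idx = -4  [-4]
9. n5.lab = 8  [terminal]
10. n6.lab = 15  [terminal]
11. n4.key = true  [S.idx == -4]
12. n7.depth = 5  [5]
13. n8.lab = 26  [terminal]
14. n7.wid = false  [f.lab == B.depth]
15. n7.sig = -9  [f.lab * 3 - 87]
16. n7.fin = true  [f.lab > 25]
17. n1.live = 28  [len(A₀.key) + 26]
18. n9.fin = 23  [S.idx * 2 - 31]
19. n9.val = true  [A.live > 27]
20. n10.fin = "ky"  [terminal]
21. n11.tag = "zky"  ["z" ++ h.fin]
22. n11.key = "ky"  [if D.val then h.fin else "r"]
23. n12.cnt = -9  [terminal]
24. n11.live = -1  [-1]
25. n9.cnt = true  [D.val == true]
26. n13.lim = false  [D.cnt == false]
27. n14.pre = true  [terminal]
28. n15.depth = 19  [19]
29. n16.fin = "mp"  [terminal]
30. n15.wid = true  [B.depth > 18]
31. n15.sig = 3  [len(h.fin) + 1]
32. n15.fin = false  [B.depth > 19]
33. n13.off = 14  [B.sig + 11]
34. n0.key = false  [D.cnt == false]

"ky"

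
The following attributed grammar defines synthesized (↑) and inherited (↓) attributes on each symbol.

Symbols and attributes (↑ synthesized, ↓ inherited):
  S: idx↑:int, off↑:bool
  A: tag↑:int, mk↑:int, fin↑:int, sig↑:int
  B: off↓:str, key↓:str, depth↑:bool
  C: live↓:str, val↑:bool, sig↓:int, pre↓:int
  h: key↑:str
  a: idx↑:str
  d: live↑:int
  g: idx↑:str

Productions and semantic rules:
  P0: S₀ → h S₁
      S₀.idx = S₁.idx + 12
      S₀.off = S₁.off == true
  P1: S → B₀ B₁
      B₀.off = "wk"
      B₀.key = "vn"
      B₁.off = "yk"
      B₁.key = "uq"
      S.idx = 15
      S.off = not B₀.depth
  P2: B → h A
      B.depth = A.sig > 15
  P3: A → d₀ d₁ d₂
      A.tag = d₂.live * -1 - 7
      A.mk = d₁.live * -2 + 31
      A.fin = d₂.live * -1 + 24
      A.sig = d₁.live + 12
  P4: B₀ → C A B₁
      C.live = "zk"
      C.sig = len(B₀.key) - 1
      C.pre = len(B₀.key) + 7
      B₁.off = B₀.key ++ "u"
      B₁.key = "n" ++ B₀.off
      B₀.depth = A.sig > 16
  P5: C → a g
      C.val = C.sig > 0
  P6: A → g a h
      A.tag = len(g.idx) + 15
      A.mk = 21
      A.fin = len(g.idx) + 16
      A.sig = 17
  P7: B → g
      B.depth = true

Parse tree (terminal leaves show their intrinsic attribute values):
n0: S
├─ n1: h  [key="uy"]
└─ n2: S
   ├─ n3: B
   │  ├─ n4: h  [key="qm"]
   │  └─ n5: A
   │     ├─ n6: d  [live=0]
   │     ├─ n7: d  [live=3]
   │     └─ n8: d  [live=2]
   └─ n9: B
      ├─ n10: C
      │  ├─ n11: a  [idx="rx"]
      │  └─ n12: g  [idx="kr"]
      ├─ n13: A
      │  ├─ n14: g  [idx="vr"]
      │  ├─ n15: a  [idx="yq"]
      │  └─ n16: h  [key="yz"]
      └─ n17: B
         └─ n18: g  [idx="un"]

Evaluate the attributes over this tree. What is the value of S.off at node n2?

1. n1.key = "uy"  [terminal]
2. n3.off = "wk"  ["wk"]
3. n3.key = "vn"  ["vn"]
4. n4.key = "qm"  [terminal]
5. n6.live = 0  [terminal]
6. n7.live = 3  [terminal]
7. n8.live = 2  [terminal]
8. n5.tag = -9  [d₂.live * -1 - 7]
9. n5.mk = 25  [d₁.live * -2 + 31]
10. n5.fin = 22  [d₂.live * -1 + 24]
11. n5.sig = 15  [d₁.live + 12]
12. n3.depth = false  [A.sig > 15]
13. n9.off = "yk"  ["yk"]
14. n9.key = "uq"  ["uq"]
15. n10.live = "zk"  ["zk"]
16. n10.sig = 1  [len(B₀.key) - 1]
17. n10.pre = 9  [len(B₀.key) + 7]
18. n11.idx = "rx"  [terminal]
19. n12.idx = "kr"  [terminal]
20. n10.val = true  [C.sig > 0]
21. n14.idx = "vr"  [terminal]
22. n15.idx = "yq"  [terminal]
23. n16.key = "yz"  [terminal]
24. n13.tag = 17  [len(g.idx) + 15]
25. n13.mk = 21  [21]
26. n13.fin = 18  [len(g.idx) + 16]
27. n13.sig = 17  [17]
28. n17.off = "uqu"  [B₀.key ++ "u"]
29. n17.key = "nyk"  ["n" ++ B₀.off]
30. n18.idx = "un"  [terminal]
31. n17.depth = true  [true]
32. n9.depth = true  [A.sig > 16]
33. n2.idx = 15  [15]
34. n2.off = true  [not B₀.depth]
35. n0.idx = 27  [S₁.idx + 12]
36. n0.off = true  [S₁.off == true]

true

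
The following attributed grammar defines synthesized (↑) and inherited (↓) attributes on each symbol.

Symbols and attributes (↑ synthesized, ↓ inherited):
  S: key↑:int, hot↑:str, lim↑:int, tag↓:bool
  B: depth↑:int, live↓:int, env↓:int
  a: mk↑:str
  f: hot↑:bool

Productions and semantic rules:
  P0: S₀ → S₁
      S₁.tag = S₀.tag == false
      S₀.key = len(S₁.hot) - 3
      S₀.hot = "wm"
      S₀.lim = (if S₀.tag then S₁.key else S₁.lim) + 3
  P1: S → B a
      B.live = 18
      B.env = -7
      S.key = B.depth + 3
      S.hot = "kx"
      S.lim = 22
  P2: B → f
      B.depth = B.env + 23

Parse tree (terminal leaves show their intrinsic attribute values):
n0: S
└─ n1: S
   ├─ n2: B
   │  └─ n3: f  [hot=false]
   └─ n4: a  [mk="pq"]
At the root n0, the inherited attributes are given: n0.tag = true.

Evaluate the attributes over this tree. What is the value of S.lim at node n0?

22

1. n0.tag = true  [given at root]
2. n1.tag = false  [S₀.tag == false]
3. n2.live = 18  [18]
4. n2.env = -7  [-7]
5. n3.hot = false  [terminal]
6. n2.depth = 16  [B.env + 23]
7. n4.mk = "pq"  [terminal]
8. n1.key = 19  [B.depth + 3]
9. n1.hot = "kx"  ["kx"]
10. n1.lim = 22  [22]
11. n0.key = -1  [len(S₁.hot) - 3]
12. n0.hot = "wm"  ["wm"]
13. n0.lim = 22  [(if S₀.tag then S₁.key else S₁.lim) + 3]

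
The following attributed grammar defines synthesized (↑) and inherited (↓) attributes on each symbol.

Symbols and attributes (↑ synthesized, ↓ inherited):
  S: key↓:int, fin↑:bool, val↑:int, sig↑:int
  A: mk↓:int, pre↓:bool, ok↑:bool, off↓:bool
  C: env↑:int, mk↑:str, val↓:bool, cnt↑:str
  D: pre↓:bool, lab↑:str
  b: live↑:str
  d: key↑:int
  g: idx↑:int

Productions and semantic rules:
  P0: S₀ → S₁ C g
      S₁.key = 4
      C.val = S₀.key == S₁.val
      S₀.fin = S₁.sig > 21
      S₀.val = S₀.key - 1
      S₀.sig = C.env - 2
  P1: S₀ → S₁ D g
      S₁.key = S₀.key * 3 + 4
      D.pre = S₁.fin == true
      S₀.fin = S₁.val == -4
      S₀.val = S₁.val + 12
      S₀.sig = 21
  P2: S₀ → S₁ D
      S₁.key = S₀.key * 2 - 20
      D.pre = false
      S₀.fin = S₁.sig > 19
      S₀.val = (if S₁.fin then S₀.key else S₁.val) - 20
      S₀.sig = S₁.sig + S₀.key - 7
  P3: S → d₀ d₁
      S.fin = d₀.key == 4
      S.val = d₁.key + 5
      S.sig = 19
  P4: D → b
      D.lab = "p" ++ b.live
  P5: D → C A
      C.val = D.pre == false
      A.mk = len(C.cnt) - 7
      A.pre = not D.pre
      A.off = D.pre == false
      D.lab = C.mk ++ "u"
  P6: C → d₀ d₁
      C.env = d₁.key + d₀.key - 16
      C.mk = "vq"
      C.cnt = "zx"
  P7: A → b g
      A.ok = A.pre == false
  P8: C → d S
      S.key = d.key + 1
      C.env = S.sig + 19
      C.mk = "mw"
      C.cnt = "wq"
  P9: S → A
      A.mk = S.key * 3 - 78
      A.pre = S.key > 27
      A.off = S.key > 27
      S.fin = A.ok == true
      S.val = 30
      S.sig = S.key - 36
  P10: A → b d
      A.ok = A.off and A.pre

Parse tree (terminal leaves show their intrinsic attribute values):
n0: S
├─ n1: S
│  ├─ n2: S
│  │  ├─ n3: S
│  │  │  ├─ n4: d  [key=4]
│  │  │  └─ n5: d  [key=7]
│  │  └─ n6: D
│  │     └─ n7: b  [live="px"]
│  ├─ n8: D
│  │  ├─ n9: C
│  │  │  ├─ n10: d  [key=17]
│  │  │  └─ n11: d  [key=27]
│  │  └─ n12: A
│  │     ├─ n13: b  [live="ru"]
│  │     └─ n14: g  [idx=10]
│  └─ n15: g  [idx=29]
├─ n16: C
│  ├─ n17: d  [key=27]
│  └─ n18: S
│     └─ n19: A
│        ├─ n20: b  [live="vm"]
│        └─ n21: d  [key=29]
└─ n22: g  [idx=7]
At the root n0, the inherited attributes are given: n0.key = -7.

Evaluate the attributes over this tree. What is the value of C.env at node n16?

11

1. n0.key = -7  [given at root]
2. n1.key = 4  [4]
3. n2.key = 16  [S₀.key * 3 + 4]
4. n3.key = 12  [S₀.key * 2 - 20]
5. n4.key = 4  [terminal]
6. n5.key = 7  [terminal]
7. n3.fin = true  [d₀.key == 4]
8. n3.val = 12  [d₁.key + 5]
9. n3.sig = 19  [19]
10. n6.pre = false  [false]
11. n7.live = "px"  [terminal]
12. n6.lab = "ppx"  ["p" ++ b.live]
13. n2.fin = false  [S₁.sig > 19]
14. n2.val = -4  [(if S₁.fin then S₀.key else S₁.val) - 20]
15. n2.sig = 28  [S₁.sig + S₀.key - 7]
16. n8.pre = false  [S₁.fin == true]
17. n9.val = true  [D.pre == false]
18. n10.key = 17  [terminal]
19. n11.key = 27  [terminal]
20. n9.env = 28  [d₁.key + d₀.key - 16]
21. n9.mk = "vq"  ["vq"]
22. n9.cnt = "zx"  ["zx"]
23. n12.mk = -5  [len(C.cnt) - 7]
24. n12.pre = true  [not D.pre]
25. n12.off = true  [D.pre == false]
26. n13.live = "ru"  [terminal]
27. n14.idx = 10  [terminal]
28. n12.ok = false  [A.pre == false]
29. n8.lab = "vqu"  [C.mk ++ "u"]
30. n15.idx = 29  [terminal]
31. n1.fin = true  [S₁.val == -4]
32. n1.val = 8  [S₁.val + 12]
33. n1.sig = 21  [21]
34. n16.val = false  [S₀.key == S₁.val]
35. n17.key = 27  [terminal]
36. n18.key = 28  [d.key + 1]
37. n19.mk = 6  [S.key * 3 - 78]
38. n19.pre = true  [S.key > 27]
39. n19.off = true  [S.key > 27]
40. n20.live = "vm"  [terminal]
41. n21.key = 29  [terminal]
42. n19.ok = true  [A.off and A.pre]
43. n18.fin = true  [A.ok == true]
44. n18.val = 30  [30]
45. n18.sig = -8  [S.key - 36]
46. n16.env = 11  [S.sig + 19]
47. n16.mk = "mw"  ["mw"]
48. n16.cnt = "wq"  ["wq"]
49. n22.idx = 7  [terminal]
50. n0.fin = false  [S₁.sig > 21]
51. n0.val = -8  [S₀.key - 1]
52. n0.sig = 9  [C.env - 2]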